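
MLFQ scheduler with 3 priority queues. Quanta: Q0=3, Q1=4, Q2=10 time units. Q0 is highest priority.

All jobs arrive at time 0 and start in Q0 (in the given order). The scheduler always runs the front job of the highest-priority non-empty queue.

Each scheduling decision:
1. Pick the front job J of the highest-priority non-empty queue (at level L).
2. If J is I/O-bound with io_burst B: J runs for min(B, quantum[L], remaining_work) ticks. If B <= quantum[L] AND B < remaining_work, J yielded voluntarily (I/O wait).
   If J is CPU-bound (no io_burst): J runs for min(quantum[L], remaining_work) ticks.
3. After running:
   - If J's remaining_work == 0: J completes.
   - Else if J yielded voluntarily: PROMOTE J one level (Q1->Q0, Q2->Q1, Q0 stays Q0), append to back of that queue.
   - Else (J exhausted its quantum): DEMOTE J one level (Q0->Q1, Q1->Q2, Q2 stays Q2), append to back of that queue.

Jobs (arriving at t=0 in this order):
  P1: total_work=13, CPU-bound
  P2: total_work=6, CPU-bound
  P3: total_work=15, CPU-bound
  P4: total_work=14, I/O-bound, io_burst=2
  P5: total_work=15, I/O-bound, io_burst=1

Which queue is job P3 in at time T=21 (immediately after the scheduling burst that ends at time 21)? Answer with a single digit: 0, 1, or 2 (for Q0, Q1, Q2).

t=0-3: P1@Q0 runs 3, rem=10, quantum used, demote→Q1. Q0=[P2,P3,P4,P5] Q1=[P1] Q2=[]
t=3-6: P2@Q0 runs 3, rem=3, quantum used, demote→Q1. Q0=[P3,P4,P5] Q1=[P1,P2] Q2=[]
t=6-9: P3@Q0 runs 3, rem=12, quantum used, demote→Q1. Q0=[P4,P5] Q1=[P1,P2,P3] Q2=[]
t=9-11: P4@Q0 runs 2, rem=12, I/O yield, promote→Q0. Q0=[P5,P4] Q1=[P1,P2,P3] Q2=[]
t=11-12: P5@Q0 runs 1, rem=14, I/O yield, promote→Q0. Q0=[P4,P5] Q1=[P1,P2,P3] Q2=[]
t=12-14: P4@Q0 runs 2, rem=10, I/O yield, promote→Q0. Q0=[P5,P4] Q1=[P1,P2,P3] Q2=[]
t=14-15: P5@Q0 runs 1, rem=13, I/O yield, promote→Q0. Q0=[P4,P5] Q1=[P1,P2,P3] Q2=[]
t=15-17: P4@Q0 runs 2, rem=8, I/O yield, promote→Q0. Q0=[P5,P4] Q1=[P1,P2,P3] Q2=[]
t=17-18: P5@Q0 runs 1, rem=12, I/O yield, promote→Q0. Q0=[P4,P5] Q1=[P1,P2,P3] Q2=[]
t=18-20: P4@Q0 runs 2, rem=6, I/O yield, promote→Q0. Q0=[P5,P4] Q1=[P1,P2,P3] Q2=[]
t=20-21: P5@Q0 runs 1, rem=11, I/O yield, promote→Q0. Q0=[P4,P5] Q1=[P1,P2,P3] Q2=[]
t=21-23: P4@Q0 runs 2, rem=4, I/O yield, promote→Q0. Q0=[P5,P4] Q1=[P1,P2,P3] Q2=[]
t=23-24: P5@Q0 runs 1, rem=10, I/O yield, promote→Q0. Q0=[P4,P5] Q1=[P1,P2,P3] Q2=[]
t=24-26: P4@Q0 runs 2, rem=2, I/O yield, promote→Q0. Q0=[P5,P4] Q1=[P1,P2,P3] Q2=[]
t=26-27: P5@Q0 runs 1, rem=9, I/O yield, promote→Q0. Q0=[P4,P5] Q1=[P1,P2,P3] Q2=[]
t=27-29: P4@Q0 runs 2, rem=0, completes. Q0=[P5] Q1=[P1,P2,P3] Q2=[]
t=29-30: P5@Q0 runs 1, rem=8, I/O yield, promote→Q0. Q0=[P5] Q1=[P1,P2,P3] Q2=[]
t=30-31: P5@Q0 runs 1, rem=7, I/O yield, promote→Q0. Q0=[P5] Q1=[P1,P2,P3] Q2=[]
t=31-32: P5@Q0 runs 1, rem=6, I/O yield, promote→Q0. Q0=[P5] Q1=[P1,P2,P3] Q2=[]
t=32-33: P5@Q0 runs 1, rem=5, I/O yield, promote→Q0. Q0=[P5] Q1=[P1,P2,P3] Q2=[]
t=33-34: P5@Q0 runs 1, rem=4, I/O yield, promote→Q0. Q0=[P5] Q1=[P1,P2,P3] Q2=[]
t=34-35: P5@Q0 runs 1, rem=3, I/O yield, promote→Q0. Q0=[P5] Q1=[P1,P2,P3] Q2=[]
t=35-36: P5@Q0 runs 1, rem=2, I/O yield, promote→Q0. Q0=[P5] Q1=[P1,P2,P3] Q2=[]
t=36-37: P5@Q0 runs 1, rem=1, I/O yield, promote→Q0. Q0=[P5] Q1=[P1,P2,P3] Q2=[]
t=37-38: P5@Q0 runs 1, rem=0, completes. Q0=[] Q1=[P1,P2,P3] Q2=[]
t=38-42: P1@Q1 runs 4, rem=6, quantum used, demote→Q2. Q0=[] Q1=[P2,P3] Q2=[P1]
t=42-45: P2@Q1 runs 3, rem=0, completes. Q0=[] Q1=[P3] Q2=[P1]
t=45-49: P3@Q1 runs 4, rem=8, quantum used, demote→Q2. Q0=[] Q1=[] Q2=[P1,P3]
t=49-55: P1@Q2 runs 6, rem=0, completes. Q0=[] Q1=[] Q2=[P3]
t=55-63: P3@Q2 runs 8, rem=0, completes. Q0=[] Q1=[] Q2=[]

Answer: 1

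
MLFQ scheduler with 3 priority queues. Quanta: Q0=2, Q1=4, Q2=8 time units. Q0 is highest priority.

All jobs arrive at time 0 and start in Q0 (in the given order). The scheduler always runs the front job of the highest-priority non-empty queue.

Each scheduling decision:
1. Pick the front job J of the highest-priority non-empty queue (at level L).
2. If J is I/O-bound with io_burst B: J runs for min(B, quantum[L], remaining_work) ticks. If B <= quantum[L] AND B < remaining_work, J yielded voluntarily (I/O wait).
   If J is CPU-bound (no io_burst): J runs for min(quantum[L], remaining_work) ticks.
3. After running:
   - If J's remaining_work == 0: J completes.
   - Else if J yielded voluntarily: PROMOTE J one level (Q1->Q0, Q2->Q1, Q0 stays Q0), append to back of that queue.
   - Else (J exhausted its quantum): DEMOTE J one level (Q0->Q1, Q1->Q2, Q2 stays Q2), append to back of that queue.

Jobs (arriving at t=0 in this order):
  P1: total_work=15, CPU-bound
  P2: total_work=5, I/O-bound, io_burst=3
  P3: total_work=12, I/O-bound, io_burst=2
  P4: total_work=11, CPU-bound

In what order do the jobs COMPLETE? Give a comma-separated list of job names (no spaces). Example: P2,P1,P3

Answer: P3,P2,P4,P1

Derivation:
t=0-2: P1@Q0 runs 2, rem=13, quantum used, demote→Q1. Q0=[P2,P3,P4] Q1=[P1] Q2=[]
t=2-4: P2@Q0 runs 2, rem=3, quantum used, demote→Q1. Q0=[P3,P4] Q1=[P1,P2] Q2=[]
t=4-6: P3@Q0 runs 2, rem=10, I/O yield, promote→Q0. Q0=[P4,P3] Q1=[P1,P2] Q2=[]
t=6-8: P4@Q0 runs 2, rem=9, quantum used, demote→Q1. Q0=[P3] Q1=[P1,P2,P4] Q2=[]
t=8-10: P3@Q0 runs 2, rem=8, I/O yield, promote→Q0. Q0=[P3] Q1=[P1,P2,P4] Q2=[]
t=10-12: P3@Q0 runs 2, rem=6, I/O yield, promote→Q0. Q0=[P3] Q1=[P1,P2,P4] Q2=[]
t=12-14: P3@Q0 runs 2, rem=4, I/O yield, promote→Q0. Q0=[P3] Q1=[P1,P2,P4] Q2=[]
t=14-16: P3@Q0 runs 2, rem=2, I/O yield, promote→Q0. Q0=[P3] Q1=[P1,P2,P4] Q2=[]
t=16-18: P3@Q0 runs 2, rem=0, completes. Q0=[] Q1=[P1,P2,P4] Q2=[]
t=18-22: P1@Q1 runs 4, rem=9, quantum used, demote→Q2. Q0=[] Q1=[P2,P4] Q2=[P1]
t=22-25: P2@Q1 runs 3, rem=0, completes. Q0=[] Q1=[P4] Q2=[P1]
t=25-29: P4@Q1 runs 4, rem=5, quantum used, demote→Q2. Q0=[] Q1=[] Q2=[P1,P4]
t=29-37: P1@Q2 runs 8, rem=1, quantum used, demote→Q2. Q0=[] Q1=[] Q2=[P4,P1]
t=37-42: P4@Q2 runs 5, rem=0, completes. Q0=[] Q1=[] Q2=[P1]
t=42-43: P1@Q2 runs 1, rem=0, completes. Q0=[] Q1=[] Q2=[]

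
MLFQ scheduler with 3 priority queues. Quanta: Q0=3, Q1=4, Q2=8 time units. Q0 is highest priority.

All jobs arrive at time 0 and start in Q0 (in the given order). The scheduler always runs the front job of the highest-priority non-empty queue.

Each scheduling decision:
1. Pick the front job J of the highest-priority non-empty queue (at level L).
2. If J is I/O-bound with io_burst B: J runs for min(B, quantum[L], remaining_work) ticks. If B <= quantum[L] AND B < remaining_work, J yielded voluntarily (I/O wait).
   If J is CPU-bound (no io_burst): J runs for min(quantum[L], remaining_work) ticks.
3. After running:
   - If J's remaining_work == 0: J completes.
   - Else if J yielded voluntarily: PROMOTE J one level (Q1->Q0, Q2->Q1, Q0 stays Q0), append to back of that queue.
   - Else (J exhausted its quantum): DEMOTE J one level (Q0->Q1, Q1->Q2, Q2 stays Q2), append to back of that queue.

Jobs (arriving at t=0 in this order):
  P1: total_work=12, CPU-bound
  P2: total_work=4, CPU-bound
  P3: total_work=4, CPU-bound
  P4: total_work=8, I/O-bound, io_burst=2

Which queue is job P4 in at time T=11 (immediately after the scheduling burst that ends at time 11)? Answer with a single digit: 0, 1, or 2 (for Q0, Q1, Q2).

Answer: 0

Derivation:
t=0-3: P1@Q0 runs 3, rem=9, quantum used, demote→Q1. Q0=[P2,P3,P4] Q1=[P1] Q2=[]
t=3-6: P2@Q0 runs 3, rem=1, quantum used, demote→Q1. Q0=[P3,P4] Q1=[P1,P2] Q2=[]
t=6-9: P3@Q0 runs 3, rem=1, quantum used, demote→Q1. Q0=[P4] Q1=[P1,P2,P3] Q2=[]
t=9-11: P4@Q0 runs 2, rem=6, I/O yield, promote→Q0. Q0=[P4] Q1=[P1,P2,P3] Q2=[]
t=11-13: P4@Q0 runs 2, rem=4, I/O yield, promote→Q0. Q0=[P4] Q1=[P1,P2,P3] Q2=[]
t=13-15: P4@Q0 runs 2, rem=2, I/O yield, promote→Q0. Q0=[P4] Q1=[P1,P2,P3] Q2=[]
t=15-17: P4@Q0 runs 2, rem=0, completes. Q0=[] Q1=[P1,P2,P3] Q2=[]
t=17-21: P1@Q1 runs 4, rem=5, quantum used, demote→Q2. Q0=[] Q1=[P2,P3] Q2=[P1]
t=21-22: P2@Q1 runs 1, rem=0, completes. Q0=[] Q1=[P3] Q2=[P1]
t=22-23: P3@Q1 runs 1, rem=0, completes. Q0=[] Q1=[] Q2=[P1]
t=23-28: P1@Q2 runs 5, rem=0, completes. Q0=[] Q1=[] Q2=[]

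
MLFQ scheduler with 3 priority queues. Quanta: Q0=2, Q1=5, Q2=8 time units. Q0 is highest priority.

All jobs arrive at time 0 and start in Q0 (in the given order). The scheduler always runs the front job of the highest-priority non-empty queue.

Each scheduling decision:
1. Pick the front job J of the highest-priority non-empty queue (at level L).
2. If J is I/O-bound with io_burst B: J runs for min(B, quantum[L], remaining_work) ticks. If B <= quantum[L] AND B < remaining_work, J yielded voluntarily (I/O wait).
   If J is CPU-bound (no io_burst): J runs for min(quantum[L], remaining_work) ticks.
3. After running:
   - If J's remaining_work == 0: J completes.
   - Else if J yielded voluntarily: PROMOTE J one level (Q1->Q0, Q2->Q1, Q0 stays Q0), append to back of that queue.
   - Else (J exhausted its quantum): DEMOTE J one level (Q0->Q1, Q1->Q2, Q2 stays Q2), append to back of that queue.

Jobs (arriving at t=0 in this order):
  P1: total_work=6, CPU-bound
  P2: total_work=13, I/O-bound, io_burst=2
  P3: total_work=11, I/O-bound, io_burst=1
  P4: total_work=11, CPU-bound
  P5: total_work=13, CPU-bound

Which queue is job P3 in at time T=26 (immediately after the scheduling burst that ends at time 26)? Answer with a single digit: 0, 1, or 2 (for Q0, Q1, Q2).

Answer: 0

Derivation:
t=0-2: P1@Q0 runs 2, rem=4, quantum used, demote→Q1. Q0=[P2,P3,P4,P5] Q1=[P1] Q2=[]
t=2-4: P2@Q0 runs 2, rem=11, I/O yield, promote→Q0. Q0=[P3,P4,P5,P2] Q1=[P1] Q2=[]
t=4-5: P3@Q0 runs 1, rem=10, I/O yield, promote→Q0. Q0=[P4,P5,P2,P3] Q1=[P1] Q2=[]
t=5-7: P4@Q0 runs 2, rem=9, quantum used, demote→Q1. Q0=[P5,P2,P3] Q1=[P1,P4] Q2=[]
t=7-9: P5@Q0 runs 2, rem=11, quantum used, demote→Q1. Q0=[P2,P3] Q1=[P1,P4,P5] Q2=[]
t=9-11: P2@Q0 runs 2, rem=9, I/O yield, promote→Q0. Q0=[P3,P2] Q1=[P1,P4,P5] Q2=[]
t=11-12: P3@Q0 runs 1, rem=9, I/O yield, promote→Q0. Q0=[P2,P3] Q1=[P1,P4,P5] Q2=[]
t=12-14: P2@Q0 runs 2, rem=7, I/O yield, promote→Q0. Q0=[P3,P2] Q1=[P1,P4,P5] Q2=[]
t=14-15: P3@Q0 runs 1, rem=8, I/O yield, promote→Q0. Q0=[P2,P3] Q1=[P1,P4,P5] Q2=[]
t=15-17: P2@Q0 runs 2, rem=5, I/O yield, promote→Q0. Q0=[P3,P2] Q1=[P1,P4,P5] Q2=[]
t=17-18: P3@Q0 runs 1, rem=7, I/O yield, promote→Q0. Q0=[P2,P3] Q1=[P1,P4,P5] Q2=[]
t=18-20: P2@Q0 runs 2, rem=3, I/O yield, promote→Q0. Q0=[P3,P2] Q1=[P1,P4,P5] Q2=[]
t=20-21: P3@Q0 runs 1, rem=6, I/O yield, promote→Q0. Q0=[P2,P3] Q1=[P1,P4,P5] Q2=[]
t=21-23: P2@Q0 runs 2, rem=1, I/O yield, promote→Q0. Q0=[P3,P2] Q1=[P1,P4,P5] Q2=[]
t=23-24: P3@Q0 runs 1, rem=5, I/O yield, promote→Q0. Q0=[P2,P3] Q1=[P1,P4,P5] Q2=[]
t=24-25: P2@Q0 runs 1, rem=0, completes. Q0=[P3] Q1=[P1,P4,P5] Q2=[]
t=25-26: P3@Q0 runs 1, rem=4, I/O yield, promote→Q0. Q0=[P3] Q1=[P1,P4,P5] Q2=[]
t=26-27: P3@Q0 runs 1, rem=3, I/O yield, promote→Q0. Q0=[P3] Q1=[P1,P4,P5] Q2=[]
t=27-28: P3@Q0 runs 1, rem=2, I/O yield, promote→Q0. Q0=[P3] Q1=[P1,P4,P5] Q2=[]
t=28-29: P3@Q0 runs 1, rem=1, I/O yield, promote→Q0. Q0=[P3] Q1=[P1,P4,P5] Q2=[]
t=29-30: P3@Q0 runs 1, rem=0, completes. Q0=[] Q1=[P1,P4,P5] Q2=[]
t=30-34: P1@Q1 runs 4, rem=0, completes. Q0=[] Q1=[P4,P5] Q2=[]
t=34-39: P4@Q1 runs 5, rem=4, quantum used, demote→Q2. Q0=[] Q1=[P5] Q2=[P4]
t=39-44: P5@Q1 runs 5, rem=6, quantum used, demote→Q2. Q0=[] Q1=[] Q2=[P4,P5]
t=44-48: P4@Q2 runs 4, rem=0, completes. Q0=[] Q1=[] Q2=[P5]
t=48-54: P5@Q2 runs 6, rem=0, completes. Q0=[] Q1=[] Q2=[]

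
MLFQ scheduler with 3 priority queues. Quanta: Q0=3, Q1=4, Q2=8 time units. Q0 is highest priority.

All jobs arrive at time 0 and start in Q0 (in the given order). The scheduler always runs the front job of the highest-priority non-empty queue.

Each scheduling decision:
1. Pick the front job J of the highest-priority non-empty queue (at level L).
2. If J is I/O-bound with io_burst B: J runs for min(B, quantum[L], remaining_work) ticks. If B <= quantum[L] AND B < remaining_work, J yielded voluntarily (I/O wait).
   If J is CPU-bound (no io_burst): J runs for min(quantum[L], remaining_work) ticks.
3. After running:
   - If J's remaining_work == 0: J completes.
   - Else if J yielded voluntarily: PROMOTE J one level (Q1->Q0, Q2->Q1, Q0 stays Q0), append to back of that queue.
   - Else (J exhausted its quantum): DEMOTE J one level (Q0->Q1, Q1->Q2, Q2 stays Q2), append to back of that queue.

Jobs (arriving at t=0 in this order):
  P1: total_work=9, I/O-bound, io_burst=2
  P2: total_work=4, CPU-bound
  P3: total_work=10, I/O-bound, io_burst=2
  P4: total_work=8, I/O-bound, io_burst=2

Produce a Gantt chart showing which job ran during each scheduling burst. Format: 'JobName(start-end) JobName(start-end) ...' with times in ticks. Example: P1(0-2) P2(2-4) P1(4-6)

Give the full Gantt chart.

Answer: P1(0-2) P2(2-5) P3(5-7) P4(7-9) P1(9-11) P3(11-13) P4(13-15) P1(15-17) P3(17-19) P4(19-21) P1(21-23) P3(23-25) P4(25-27) P1(27-28) P3(28-30) P2(30-31)

Derivation:
t=0-2: P1@Q0 runs 2, rem=7, I/O yield, promote→Q0. Q0=[P2,P3,P4,P1] Q1=[] Q2=[]
t=2-5: P2@Q0 runs 3, rem=1, quantum used, demote→Q1. Q0=[P3,P4,P1] Q1=[P2] Q2=[]
t=5-7: P3@Q0 runs 2, rem=8, I/O yield, promote→Q0. Q0=[P4,P1,P3] Q1=[P2] Q2=[]
t=7-9: P4@Q0 runs 2, rem=6, I/O yield, promote→Q0. Q0=[P1,P3,P4] Q1=[P2] Q2=[]
t=9-11: P1@Q0 runs 2, rem=5, I/O yield, promote→Q0. Q0=[P3,P4,P1] Q1=[P2] Q2=[]
t=11-13: P3@Q0 runs 2, rem=6, I/O yield, promote→Q0. Q0=[P4,P1,P3] Q1=[P2] Q2=[]
t=13-15: P4@Q0 runs 2, rem=4, I/O yield, promote→Q0. Q0=[P1,P3,P4] Q1=[P2] Q2=[]
t=15-17: P1@Q0 runs 2, rem=3, I/O yield, promote→Q0. Q0=[P3,P4,P1] Q1=[P2] Q2=[]
t=17-19: P3@Q0 runs 2, rem=4, I/O yield, promote→Q0. Q0=[P4,P1,P3] Q1=[P2] Q2=[]
t=19-21: P4@Q0 runs 2, rem=2, I/O yield, promote→Q0. Q0=[P1,P3,P4] Q1=[P2] Q2=[]
t=21-23: P1@Q0 runs 2, rem=1, I/O yield, promote→Q0. Q0=[P3,P4,P1] Q1=[P2] Q2=[]
t=23-25: P3@Q0 runs 2, rem=2, I/O yield, promote→Q0. Q0=[P4,P1,P3] Q1=[P2] Q2=[]
t=25-27: P4@Q0 runs 2, rem=0, completes. Q0=[P1,P3] Q1=[P2] Q2=[]
t=27-28: P1@Q0 runs 1, rem=0, completes. Q0=[P3] Q1=[P2] Q2=[]
t=28-30: P3@Q0 runs 2, rem=0, completes. Q0=[] Q1=[P2] Q2=[]
t=30-31: P2@Q1 runs 1, rem=0, completes. Q0=[] Q1=[] Q2=[]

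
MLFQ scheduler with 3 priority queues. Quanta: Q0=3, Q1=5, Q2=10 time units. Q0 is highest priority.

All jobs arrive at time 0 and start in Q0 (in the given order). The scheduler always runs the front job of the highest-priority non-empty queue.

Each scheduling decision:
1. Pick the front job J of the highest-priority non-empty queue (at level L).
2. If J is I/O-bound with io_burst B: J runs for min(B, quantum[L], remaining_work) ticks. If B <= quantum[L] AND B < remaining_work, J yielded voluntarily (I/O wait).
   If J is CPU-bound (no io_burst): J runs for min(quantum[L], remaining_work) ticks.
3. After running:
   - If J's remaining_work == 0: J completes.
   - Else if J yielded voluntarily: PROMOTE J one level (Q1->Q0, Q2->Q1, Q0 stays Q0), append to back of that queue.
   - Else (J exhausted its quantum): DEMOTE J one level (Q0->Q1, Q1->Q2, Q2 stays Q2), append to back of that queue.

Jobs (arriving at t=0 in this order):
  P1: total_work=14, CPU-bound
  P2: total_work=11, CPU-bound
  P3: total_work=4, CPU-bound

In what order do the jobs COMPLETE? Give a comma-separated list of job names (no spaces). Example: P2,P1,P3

t=0-3: P1@Q0 runs 3, rem=11, quantum used, demote→Q1. Q0=[P2,P3] Q1=[P1] Q2=[]
t=3-6: P2@Q0 runs 3, rem=8, quantum used, demote→Q1. Q0=[P3] Q1=[P1,P2] Q2=[]
t=6-9: P3@Q0 runs 3, rem=1, quantum used, demote→Q1. Q0=[] Q1=[P1,P2,P3] Q2=[]
t=9-14: P1@Q1 runs 5, rem=6, quantum used, demote→Q2. Q0=[] Q1=[P2,P3] Q2=[P1]
t=14-19: P2@Q1 runs 5, rem=3, quantum used, demote→Q2. Q0=[] Q1=[P3] Q2=[P1,P2]
t=19-20: P3@Q1 runs 1, rem=0, completes. Q0=[] Q1=[] Q2=[P1,P2]
t=20-26: P1@Q2 runs 6, rem=0, completes. Q0=[] Q1=[] Q2=[P2]
t=26-29: P2@Q2 runs 3, rem=0, completes. Q0=[] Q1=[] Q2=[]

Answer: P3,P1,P2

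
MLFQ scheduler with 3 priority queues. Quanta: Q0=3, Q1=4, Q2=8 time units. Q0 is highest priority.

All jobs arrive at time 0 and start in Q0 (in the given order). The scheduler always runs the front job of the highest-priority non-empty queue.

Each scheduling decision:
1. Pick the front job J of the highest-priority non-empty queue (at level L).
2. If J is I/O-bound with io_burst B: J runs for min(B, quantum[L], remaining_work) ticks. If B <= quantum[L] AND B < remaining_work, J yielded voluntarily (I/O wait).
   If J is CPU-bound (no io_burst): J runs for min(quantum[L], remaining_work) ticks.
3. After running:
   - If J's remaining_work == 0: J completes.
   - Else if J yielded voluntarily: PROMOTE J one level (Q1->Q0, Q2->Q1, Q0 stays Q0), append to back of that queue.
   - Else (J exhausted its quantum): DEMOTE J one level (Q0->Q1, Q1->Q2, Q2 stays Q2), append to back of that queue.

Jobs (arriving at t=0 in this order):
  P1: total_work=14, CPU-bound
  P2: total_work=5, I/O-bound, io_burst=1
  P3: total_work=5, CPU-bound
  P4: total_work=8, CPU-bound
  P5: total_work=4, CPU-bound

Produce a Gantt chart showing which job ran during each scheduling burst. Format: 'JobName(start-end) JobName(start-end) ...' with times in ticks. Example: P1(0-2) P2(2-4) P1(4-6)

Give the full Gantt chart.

t=0-3: P1@Q0 runs 3, rem=11, quantum used, demote→Q1. Q0=[P2,P3,P4,P5] Q1=[P1] Q2=[]
t=3-4: P2@Q0 runs 1, rem=4, I/O yield, promote→Q0. Q0=[P3,P4,P5,P2] Q1=[P1] Q2=[]
t=4-7: P3@Q0 runs 3, rem=2, quantum used, demote→Q1. Q0=[P4,P5,P2] Q1=[P1,P3] Q2=[]
t=7-10: P4@Q0 runs 3, rem=5, quantum used, demote→Q1. Q0=[P5,P2] Q1=[P1,P3,P4] Q2=[]
t=10-13: P5@Q0 runs 3, rem=1, quantum used, demote→Q1. Q0=[P2] Q1=[P1,P3,P4,P5] Q2=[]
t=13-14: P2@Q0 runs 1, rem=3, I/O yield, promote→Q0. Q0=[P2] Q1=[P1,P3,P4,P5] Q2=[]
t=14-15: P2@Q0 runs 1, rem=2, I/O yield, promote→Q0. Q0=[P2] Q1=[P1,P3,P4,P5] Q2=[]
t=15-16: P2@Q0 runs 1, rem=1, I/O yield, promote→Q0. Q0=[P2] Q1=[P1,P3,P4,P5] Q2=[]
t=16-17: P2@Q0 runs 1, rem=0, completes. Q0=[] Q1=[P1,P3,P4,P5] Q2=[]
t=17-21: P1@Q1 runs 4, rem=7, quantum used, demote→Q2. Q0=[] Q1=[P3,P4,P5] Q2=[P1]
t=21-23: P3@Q1 runs 2, rem=0, completes. Q0=[] Q1=[P4,P5] Q2=[P1]
t=23-27: P4@Q1 runs 4, rem=1, quantum used, demote→Q2. Q0=[] Q1=[P5] Q2=[P1,P4]
t=27-28: P5@Q1 runs 1, rem=0, completes. Q0=[] Q1=[] Q2=[P1,P4]
t=28-35: P1@Q2 runs 7, rem=0, completes. Q0=[] Q1=[] Q2=[P4]
t=35-36: P4@Q2 runs 1, rem=0, completes. Q0=[] Q1=[] Q2=[]

Answer: P1(0-3) P2(3-4) P3(4-7) P4(7-10) P5(10-13) P2(13-14) P2(14-15) P2(15-16) P2(16-17) P1(17-21) P3(21-23) P4(23-27) P5(27-28) P1(28-35) P4(35-36)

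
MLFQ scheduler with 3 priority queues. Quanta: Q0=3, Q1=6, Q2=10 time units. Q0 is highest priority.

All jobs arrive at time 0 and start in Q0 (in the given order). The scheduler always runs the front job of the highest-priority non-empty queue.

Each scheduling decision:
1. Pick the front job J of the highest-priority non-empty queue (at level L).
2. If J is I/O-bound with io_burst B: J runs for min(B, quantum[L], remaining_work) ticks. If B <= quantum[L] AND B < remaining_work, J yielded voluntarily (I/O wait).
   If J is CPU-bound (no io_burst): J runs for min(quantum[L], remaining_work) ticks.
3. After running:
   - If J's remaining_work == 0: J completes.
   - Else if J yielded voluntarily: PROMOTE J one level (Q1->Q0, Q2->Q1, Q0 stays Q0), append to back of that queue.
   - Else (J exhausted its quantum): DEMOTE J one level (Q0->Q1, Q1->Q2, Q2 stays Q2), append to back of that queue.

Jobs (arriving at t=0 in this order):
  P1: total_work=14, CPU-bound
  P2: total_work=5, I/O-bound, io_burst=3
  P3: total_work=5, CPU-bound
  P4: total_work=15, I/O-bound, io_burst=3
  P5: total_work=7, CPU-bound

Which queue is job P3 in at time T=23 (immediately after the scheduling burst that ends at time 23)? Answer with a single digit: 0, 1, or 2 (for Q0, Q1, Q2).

Answer: 1

Derivation:
t=0-3: P1@Q0 runs 3, rem=11, quantum used, demote→Q1. Q0=[P2,P3,P4,P5] Q1=[P1] Q2=[]
t=3-6: P2@Q0 runs 3, rem=2, I/O yield, promote→Q0. Q0=[P3,P4,P5,P2] Q1=[P1] Q2=[]
t=6-9: P3@Q0 runs 3, rem=2, quantum used, demote→Q1. Q0=[P4,P5,P2] Q1=[P1,P3] Q2=[]
t=9-12: P4@Q0 runs 3, rem=12, I/O yield, promote→Q0. Q0=[P5,P2,P4] Q1=[P1,P3] Q2=[]
t=12-15: P5@Q0 runs 3, rem=4, quantum used, demote→Q1. Q0=[P2,P4] Q1=[P1,P3,P5] Q2=[]
t=15-17: P2@Q0 runs 2, rem=0, completes. Q0=[P4] Q1=[P1,P3,P5] Q2=[]
t=17-20: P4@Q0 runs 3, rem=9, I/O yield, promote→Q0. Q0=[P4] Q1=[P1,P3,P5] Q2=[]
t=20-23: P4@Q0 runs 3, rem=6, I/O yield, promote→Q0. Q0=[P4] Q1=[P1,P3,P5] Q2=[]
t=23-26: P4@Q0 runs 3, rem=3, I/O yield, promote→Q0. Q0=[P4] Q1=[P1,P3,P5] Q2=[]
t=26-29: P4@Q0 runs 3, rem=0, completes. Q0=[] Q1=[P1,P3,P5] Q2=[]
t=29-35: P1@Q1 runs 6, rem=5, quantum used, demote→Q2. Q0=[] Q1=[P3,P5] Q2=[P1]
t=35-37: P3@Q1 runs 2, rem=0, completes. Q0=[] Q1=[P5] Q2=[P1]
t=37-41: P5@Q1 runs 4, rem=0, completes. Q0=[] Q1=[] Q2=[P1]
t=41-46: P1@Q2 runs 5, rem=0, completes. Q0=[] Q1=[] Q2=[]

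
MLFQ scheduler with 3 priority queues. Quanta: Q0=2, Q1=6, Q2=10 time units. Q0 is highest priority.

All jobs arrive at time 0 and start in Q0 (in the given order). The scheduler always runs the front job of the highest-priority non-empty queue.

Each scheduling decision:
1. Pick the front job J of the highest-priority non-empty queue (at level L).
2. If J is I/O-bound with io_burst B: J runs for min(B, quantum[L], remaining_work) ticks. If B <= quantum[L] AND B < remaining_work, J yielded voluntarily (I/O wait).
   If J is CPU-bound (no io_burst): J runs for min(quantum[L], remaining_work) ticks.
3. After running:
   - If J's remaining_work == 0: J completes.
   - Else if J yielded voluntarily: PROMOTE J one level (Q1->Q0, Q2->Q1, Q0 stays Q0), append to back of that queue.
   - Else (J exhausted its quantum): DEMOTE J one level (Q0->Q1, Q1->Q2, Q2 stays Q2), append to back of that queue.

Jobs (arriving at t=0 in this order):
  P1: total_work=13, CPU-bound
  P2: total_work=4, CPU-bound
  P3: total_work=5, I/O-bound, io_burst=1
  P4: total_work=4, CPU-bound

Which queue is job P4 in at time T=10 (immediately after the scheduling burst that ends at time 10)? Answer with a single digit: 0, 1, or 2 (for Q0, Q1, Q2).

Answer: 1

Derivation:
t=0-2: P1@Q0 runs 2, rem=11, quantum used, demote→Q1. Q0=[P2,P3,P4] Q1=[P1] Q2=[]
t=2-4: P2@Q0 runs 2, rem=2, quantum used, demote→Q1. Q0=[P3,P4] Q1=[P1,P2] Q2=[]
t=4-5: P3@Q0 runs 1, rem=4, I/O yield, promote→Q0. Q0=[P4,P3] Q1=[P1,P2] Q2=[]
t=5-7: P4@Q0 runs 2, rem=2, quantum used, demote→Q1. Q0=[P3] Q1=[P1,P2,P4] Q2=[]
t=7-8: P3@Q0 runs 1, rem=3, I/O yield, promote→Q0. Q0=[P3] Q1=[P1,P2,P4] Q2=[]
t=8-9: P3@Q0 runs 1, rem=2, I/O yield, promote→Q0. Q0=[P3] Q1=[P1,P2,P4] Q2=[]
t=9-10: P3@Q0 runs 1, rem=1, I/O yield, promote→Q0. Q0=[P3] Q1=[P1,P2,P4] Q2=[]
t=10-11: P3@Q0 runs 1, rem=0, completes. Q0=[] Q1=[P1,P2,P4] Q2=[]
t=11-17: P1@Q1 runs 6, rem=5, quantum used, demote→Q2. Q0=[] Q1=[P2,P4] Q2=[P1]
t=17-19: P2@Q1 runs 2, rem=0, completes. Q0=[] Q1=[P4] Q2=[P1]
t=19-21: P4@Q1 runs 2, rem=0, completes. Q0=[] Q1=[] Q2=[P1]
t=21-26: P1@Q2 runs 5, rem=0, completes. Q0=[] Q1=[] Q2=[]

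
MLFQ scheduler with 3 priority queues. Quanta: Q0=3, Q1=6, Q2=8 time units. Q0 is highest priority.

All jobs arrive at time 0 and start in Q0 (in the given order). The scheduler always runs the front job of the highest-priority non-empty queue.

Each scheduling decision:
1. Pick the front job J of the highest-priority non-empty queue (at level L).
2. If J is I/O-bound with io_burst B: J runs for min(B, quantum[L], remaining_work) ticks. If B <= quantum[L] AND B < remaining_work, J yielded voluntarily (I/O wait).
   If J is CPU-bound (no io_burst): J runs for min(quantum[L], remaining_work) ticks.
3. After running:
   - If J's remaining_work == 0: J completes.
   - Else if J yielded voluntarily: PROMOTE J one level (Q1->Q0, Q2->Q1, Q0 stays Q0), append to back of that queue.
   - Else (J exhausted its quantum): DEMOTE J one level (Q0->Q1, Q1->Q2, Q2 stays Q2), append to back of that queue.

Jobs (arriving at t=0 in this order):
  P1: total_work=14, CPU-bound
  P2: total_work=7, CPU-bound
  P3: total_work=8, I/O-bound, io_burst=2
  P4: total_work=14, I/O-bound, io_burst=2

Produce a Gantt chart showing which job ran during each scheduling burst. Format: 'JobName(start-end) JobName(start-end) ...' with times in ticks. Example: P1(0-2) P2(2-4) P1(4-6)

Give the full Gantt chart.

Answer: P1(0-3) P2(3-6) P3(6-8) P4(8-10) P3(10-12) P4(12-14) P3(14-16) P4(16-18) P3(18-20) P4(20-22) P4(22-24) P4(24-26) P4(26-28) P1(28-34) P2(34-38) P1(38-43)

Derivation:
t=0-3: P1@Q0 runs 3, rem=11, quantum used, demote→Q1. Q0=[P2,P3,P4] Q1=[P1] Q2=[]
t=3-6: P2@Q0 runs 3, rem=4, quantum used, demote→Q1. Q0=[P3,P4] Q1=[P1,P2] Q2=[]
t=6-8: P3@Q0 runs 2, rem=6, I/O yield, promote→Q0. Q0=[P4,P3] Q1=[P1,P2] Q2=[]
t=8-10: P4@Q0 runs 2, rem=12, I/O yield, promote→Q0. Q0=[P3,P4] Q1=[P1,P2] Q2=[]
t=10-12: P3@Q0 runs 2, rem=4, I/O yield, promote→Q0. Q0=[P4,P3] Q1=[P1,P2] Q2=[]
t=12-14: P4@Q0 runs 2, rem=10, I/O yield, promote→Q0. Q0=[P3,P4] Q1=[P1,P2] Q2=[]
t=14-16: P3@Q0 runs 2, rem=2, I/O yield, promote→Q0. Q0=[P4,P3] Q1=[P1,P2] Q2=[]
t=16-18: P4@Q0 runs 2, rem=8, I/O yield, promote→Q0. Q0=[P3,P4] Q1=[P1,P2] Q2=[]
t=18-20: P3@Q0 runs 2, rem=0, completes. Q0=[P4] Q1=[P1,P2] Q2=[]
t=20-22: P4@Q0 runs 2, rem=6, I/O yield, promote→Q0. Q0=[P4] Q1=[P1,P2] Q2=[]
t=22-24: P4@Q0 runs 2, rem=4, I/O yield, promote→Q0. Q0=[P4] Q1=[P1,P2] Q2=[]
t=24-26: P4@Q0 runs 2, rem=2, I/O yield, promote→Q0. Q0=[P4] Q1=[P1,P2] Q2=[]
t=26-28: P4@Q0 runs 2, rem=0, completes. Q0=[] Q1=[P1,P2] Q2=[]
t=28-34: P1@Q1 runs 6, rem=5, quantum used, demote→Q2. Q0=[] Q1=[P2] Q2=[P1]
t=34-38: P2@Q1 runs 4, rem=0, completes. Q0=[] Q1=[] Q2=[P1]
t=38-43: P1@Q2 runs 5, rem=0, completes. Q0=[] Q1=[] Q2=[]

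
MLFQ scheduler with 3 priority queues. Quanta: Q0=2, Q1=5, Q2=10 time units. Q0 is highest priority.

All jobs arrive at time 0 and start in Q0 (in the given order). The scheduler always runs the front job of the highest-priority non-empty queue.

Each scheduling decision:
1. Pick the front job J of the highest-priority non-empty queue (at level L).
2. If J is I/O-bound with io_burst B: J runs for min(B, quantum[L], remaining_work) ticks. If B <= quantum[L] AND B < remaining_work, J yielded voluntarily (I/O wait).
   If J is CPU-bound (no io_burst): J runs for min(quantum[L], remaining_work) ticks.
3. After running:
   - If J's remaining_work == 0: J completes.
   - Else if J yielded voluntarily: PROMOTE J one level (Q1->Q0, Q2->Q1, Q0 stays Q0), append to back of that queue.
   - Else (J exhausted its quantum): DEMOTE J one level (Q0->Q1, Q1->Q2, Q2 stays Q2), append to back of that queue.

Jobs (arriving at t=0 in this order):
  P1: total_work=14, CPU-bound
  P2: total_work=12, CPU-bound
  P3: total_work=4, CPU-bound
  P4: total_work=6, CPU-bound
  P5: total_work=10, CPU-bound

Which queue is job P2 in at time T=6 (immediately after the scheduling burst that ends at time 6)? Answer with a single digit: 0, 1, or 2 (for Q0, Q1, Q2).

Answer: 1

Derivation:
t=0-2: P1@Q0 runs 2, rem=12, quantum used, demote→Q1. Q0=[P2,P3,P4,P5] Q1=[P1] Q2=[]
t=2-4: P2@Q0 runs 2, rem=10, quantum used, demote→Q1. Q0=[P3,P4,P5] Q1=[P1,P2] Q2=[]
t=4-6: P3@Q0 runs 2, rem=2, quantum used, demote→Q1. Q0=[P4,P5] Q1=[P1,P2,P3] Q2=[]
t=6-8: P4@Q0 runs 2, rem=4, quantum used, demote→Q1. Q0=[P5] Q1=[P1,P2,P3,P4] Q2=[]
t=8-10: P5@Q0 runs 2, rem=8, quantum used, demote→Q1. Q0=[] Q1=[P1,P2,P3,P4,P5] Q2=[]
t=10-15: P1@Q1 runs 5, rem=7, quantum used, demote→Q2. Q0=[] Q1=[P2,P3,P4,P5] Q2=[P1]
t=15-20: P2@Q1 runs 5, rem=5, quantum used, demote→Q2. Q0=[] Q1=[P3,P4,P5] Q2=[P1,P2]
t=20-22: P3@Q1 runs 2, rem=0, completes. Q0=[] Q1=[P4,P5] Q2=[P1,P2]
t=22-26: P4@Q1 runs 4, rem=0, completes. Q0=[] Q1=[P5] Q2=[P1,P2]
t=26-31: P5@Q1 runs 5, rem=3, quantum used, demote→Q2. Q0=[] Q1=[] Q2=[P1,P2,P5]
t=31-38: P1@Q2 runs 7, rem=0, completes. Q0=[] Q1=[] Q2=[P2,P5]
t=38-43: P2@Q2 runs 5, rem=0, completes. Q0=[] Q1=[] Q2=[P5]
t=43-46: P5@Q2 runs 3, rem=0, completes. Q0=[] Q1=[] Q2=[]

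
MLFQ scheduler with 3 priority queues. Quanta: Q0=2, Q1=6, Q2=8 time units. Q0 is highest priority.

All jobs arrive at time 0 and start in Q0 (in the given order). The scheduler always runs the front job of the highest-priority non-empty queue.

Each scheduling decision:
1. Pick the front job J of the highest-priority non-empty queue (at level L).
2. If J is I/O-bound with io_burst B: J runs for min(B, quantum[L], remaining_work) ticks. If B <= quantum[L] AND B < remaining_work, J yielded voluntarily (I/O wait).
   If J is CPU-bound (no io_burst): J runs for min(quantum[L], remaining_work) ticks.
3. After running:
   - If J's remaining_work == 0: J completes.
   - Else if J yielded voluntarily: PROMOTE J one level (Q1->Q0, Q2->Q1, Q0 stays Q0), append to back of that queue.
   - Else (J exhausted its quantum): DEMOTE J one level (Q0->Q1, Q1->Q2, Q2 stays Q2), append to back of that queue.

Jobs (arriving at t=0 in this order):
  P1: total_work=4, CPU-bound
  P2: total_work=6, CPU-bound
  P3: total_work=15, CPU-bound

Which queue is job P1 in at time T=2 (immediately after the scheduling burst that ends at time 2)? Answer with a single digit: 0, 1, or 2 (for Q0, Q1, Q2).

t=0-2: P1@Q0 runs 2, rem=2, quantum used, demote→Q1. Q0=[P2,P3] Q1=[P1] Q2=[]
t=2-4: P2@Q0 runs 2, rem=4, quantum used, demote→Q1. Q0=[P3] Q1=[P1,P2] Q2=[]
t=4-6: P3@Q0 runs 2, rem=13, quantum used, demote→Q1. Q0=[] Q1=[P1,P2,P3] Q2=[]
t=6-8: P1@Q1 runs 2, rem=0, completes. Q0=[] Q1=[P2,P3] Q2=[]
t=8-12: P2@Q1 runs 4, rem=0, completes. Q0=[] Q1=[P3] Q2=[]
t=12-18: P3@Q1 runs 6, rem=7, quantum used, demote→Q2. Q0=[] Q1=[] Q2=[P3]
t=18-25: P3@Q2 runs 7, rem=0, completes. Q0=[] Q1=[] Q2=[]

Answer: 1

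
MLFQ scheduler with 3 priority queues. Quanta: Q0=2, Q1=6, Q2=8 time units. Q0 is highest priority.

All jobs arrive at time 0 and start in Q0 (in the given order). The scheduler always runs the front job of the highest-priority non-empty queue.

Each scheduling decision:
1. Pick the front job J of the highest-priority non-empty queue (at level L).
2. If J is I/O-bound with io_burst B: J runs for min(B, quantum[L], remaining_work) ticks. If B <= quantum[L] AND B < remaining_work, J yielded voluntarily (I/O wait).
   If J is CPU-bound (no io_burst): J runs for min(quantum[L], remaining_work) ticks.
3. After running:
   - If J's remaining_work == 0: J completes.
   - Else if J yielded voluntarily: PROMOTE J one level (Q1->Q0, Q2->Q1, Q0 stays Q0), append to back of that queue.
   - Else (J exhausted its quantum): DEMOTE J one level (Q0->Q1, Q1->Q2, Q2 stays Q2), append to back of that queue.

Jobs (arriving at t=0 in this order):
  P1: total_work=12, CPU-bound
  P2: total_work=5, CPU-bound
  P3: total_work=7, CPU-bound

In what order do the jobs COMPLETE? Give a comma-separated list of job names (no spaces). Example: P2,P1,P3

Answer: P2,P3,P1

Derivation:
t=0-2: P1@Q0 runs 2, rem=10, quantum used, demote→Q1. Q0=[P2,P3] Q1=[P1] Q2=[]
t=2-4: P2@Q0 runs 2, rem=3, quantum used, demote→Q1. Q0=[P3] Q1=[P1,P2] Q2=[]
t=4-6: P3@Q0 runs 2, rem=5, quantum used, demote→Q1. Q0=[] Q1=[P1,P2,P3] Q2=[]
t=6-12: P1@Q1 runs 6, rem=4, quantum used, demote→Q2. Q0=[] Q1=[P2,P3] Q2=[P1]
t=12-15: P2@Q1 runs 3, rem=0, completes. Q0=[] Q1=[P3] Q2=[P1]
t=15-20: P3@Q1 runs 5, rem=0, completes. Q0=[] Q1=[] Q2=[P1]
t=20-24: P1@Q2 runs 4, rem=0, completes. Q0=[] Q1=[] Q2=[]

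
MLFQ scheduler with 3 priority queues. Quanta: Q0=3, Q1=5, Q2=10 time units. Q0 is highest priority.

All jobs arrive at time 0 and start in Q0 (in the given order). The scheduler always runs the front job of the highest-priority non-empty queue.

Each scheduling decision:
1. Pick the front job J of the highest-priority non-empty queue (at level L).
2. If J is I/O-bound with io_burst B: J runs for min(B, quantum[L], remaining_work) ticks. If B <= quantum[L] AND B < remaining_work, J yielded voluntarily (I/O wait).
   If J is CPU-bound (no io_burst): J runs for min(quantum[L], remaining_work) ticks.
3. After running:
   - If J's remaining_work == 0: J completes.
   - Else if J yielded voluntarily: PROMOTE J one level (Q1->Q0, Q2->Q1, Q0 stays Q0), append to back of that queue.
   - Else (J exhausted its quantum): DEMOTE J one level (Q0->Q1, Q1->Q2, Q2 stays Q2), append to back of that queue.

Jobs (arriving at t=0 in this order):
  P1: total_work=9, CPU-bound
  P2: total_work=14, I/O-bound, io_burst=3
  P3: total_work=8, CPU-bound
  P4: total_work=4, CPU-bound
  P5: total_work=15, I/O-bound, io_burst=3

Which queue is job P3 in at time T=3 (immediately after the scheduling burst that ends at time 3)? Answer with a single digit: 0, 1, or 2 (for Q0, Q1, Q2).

Answer: 0

Derivation:
t=0-3: P1@Q0 runs 3, rem=6, quantum used, demote→Q1. Q0=[P2,P3,P4,P5] Q1=[P1] Q2=[]
t=3-6: P2@Q0 runs 3, rem=11, I/O yield, promote→Q0. Q0=[P3,P4,P5,P2] Q1=[P1] Q2=[]
t=6-9: P3@Q0 runs 3, rem=5, quantum used, demote→Q1. Q0=[P4,P5,P2] Q1=[P1,P3] Q2=[]
t=9-12: P4@Q0 runs 3, rem=1, quantum used, demote→Q1. Q0=[P5,P2] Q1=[P1,P3,P4] Q2=[]
t=12-15: P5@Q0 runs 3, rem=12, I/O yield, promote→Q0. Q0=[P2,P5] Q1=[P1,P3,P4] Q2=[]
t=15-18: P2@Q0 runs 3, rem=8, I/O yield, promote→Q0. Q0=[P5,P2] Q1=[P1,P3,P4] Q2=[]
t=18-21: P5@Q0 runs 3, rem=9, I/O yield, promote→Q0. Q0=[P2,P5] Q1=[P1,P3,P4] Q2=[]
t=21-24: P2@Q0 runs 3, rem=5, I/O yield, promote→Q0. Q0=[P5,P2] Q1=[P1,P3,P4] Q2=[]
t=24-27: P5@Q0 runs 3, rem=6, I/O yield, promote→Q0. Q0=[P2,P5] Q1=[P1,P3,P4] Q2=[]
t=27-30: P2@Q0 runs 3, rem=2, I/O yield, promote→Q0. Q0=[P5,P2] Q1=[P1,P3,P4] Q2=[]
t=30-33: P5@Q0 runs 3, rem=3, I/O yield, promote→Q0. Q0=[P2,P5] Q1=[P1,P3,P4] Q2=[]
t=33-35: P2@Q0 runs 2, rem=0, completes. Q0=[P5] Q1=[P1,P3,P4] Q2=[]
t=35-38: P5@Q0 runs 3, rem=0, completes. Q0=[] Q1=[P1,P3,P4] Q2=[]
t=38-43: P1@Q1 runs 5, rem=1, quantum used, demote→Q2. Q0=[] Q1=[P3,P4] Q2=[P1]
t=43-48: P3@Q1 runs 5, rem=0, completes. Q0=[] Q1=[P4] Q2=[P1]
t=48-49: P4@Q1 runs 1, rem=0, completes. Q0=[] Q1=[] Q2=[P1]
t=49-50: P1@Q2 runs 1, rem=0, completes. Q0=[] Q1=[] Q2=[]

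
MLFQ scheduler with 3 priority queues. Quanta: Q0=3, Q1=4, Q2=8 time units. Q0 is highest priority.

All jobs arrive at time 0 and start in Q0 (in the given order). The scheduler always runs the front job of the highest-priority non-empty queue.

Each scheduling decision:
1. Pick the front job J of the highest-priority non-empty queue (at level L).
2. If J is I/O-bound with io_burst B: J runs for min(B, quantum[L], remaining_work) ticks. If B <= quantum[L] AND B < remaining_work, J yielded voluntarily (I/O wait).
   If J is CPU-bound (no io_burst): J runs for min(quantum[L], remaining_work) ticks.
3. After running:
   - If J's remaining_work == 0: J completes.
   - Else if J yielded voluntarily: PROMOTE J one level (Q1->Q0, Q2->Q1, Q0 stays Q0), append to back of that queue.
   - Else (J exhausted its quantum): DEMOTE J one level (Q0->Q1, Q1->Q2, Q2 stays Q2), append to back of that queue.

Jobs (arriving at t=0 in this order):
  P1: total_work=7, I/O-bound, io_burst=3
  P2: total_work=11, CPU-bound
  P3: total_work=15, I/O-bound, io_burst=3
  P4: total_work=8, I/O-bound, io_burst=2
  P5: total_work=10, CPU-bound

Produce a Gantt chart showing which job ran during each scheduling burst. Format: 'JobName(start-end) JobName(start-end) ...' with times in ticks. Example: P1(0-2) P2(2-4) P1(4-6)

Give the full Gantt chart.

t=0-3: P1@Q0 runs 3, rem=4, I/O yield, promote→Q0. Q0=[P2,P3,P4,P5,P1] Q1=[] Q2=[]
t=3-6: P2@Q0 runs 3, rem=8, quantum used, demote→Q1. Q0=[P3,P4,P5,P1] Q1=[P2] Q2=[]
t=6-9: P3@Q0 runs 3, rem=12, I/O yield, promote→Q0. Q0=[P4,P5,P1,P3] Q1=[P2] Q2=[]
t=9-11: P4@Q0 runs 2, rem=6, I/O yield, promote→Q0. Q0=[P5,P1,P3,P4] Q1=[P2] Q2=[]
t=11-14: P5@Q0 runs 3, rem=7, quantum used, demote→Q1. Q0=[P1,P3,P4] Q1=[P2,P5] Q2=[]
t=14-17: P1@Q0 runs 3, rem=1, I/O yield, promote→Q0. Q0=[P3,P4,P1] Q1=[P2,P5] Q2=[]
t=17-20: P3@Q0 runs 3, rem=9, I/O yield, promote→Q0. Q0=[P4,P1,P3] Q1=[P2,P5] Q2=[]
t=20-22: P4@Q0 runs 2, rem=4, I/O yield, promote→Q0. Q0=[P1,P3,P4] Q1=[P2,P5] Q2=[]
t=22-23: P1@Q0 runs 1, rem=0, completes. Q0=[P3,P4] Q1=[P2,P5] Q2=[]
t=23-26: P3@Q0 runs 3, rem=6, I/O yield, promote→Q0. Q0=[P4,P3] Q1=[P2,P5] Q2=[]
t=26-28: P4@Q0 runs 2, rem=2, I/O yield, promote→Q0. Q0=[P3,P4] Q1=[P2,P5] Q2=[]
t=28-31: P3@Q0 runs 3, rem=3, I/O yield, promote→Q0. Q0=[P4,P3] Q1=[P2,P5] Q2=[]
t=31-33: P4@Q0 runs 2, rem=0, completes. Q0=[P3] Q1=[P2,P5] Q2=[]
t=33-36: P3@Q0 runs 3, rem=0, completes. Q0=[] Q1=[P2,P5] Q2=[]
t=36-40: P2@Q1 runs 4, rem=4, quantum used, demote→Q2. Q0=[] Q1=[P5] Q2=[P2]
t=40-44: P5@Q1 runs 4, rem=3, quantum used, demote→Q2. Q0=[] Q1=[] Q2=[P2,P5]
t=44-48: P2@Q2 runs 4, rem=0, completes. Q0=[] Q1=[] Q2=[P5]
t=48-51: P5@Q2 runs 3, rem=0, completes. Q0=[] Q1=[] Q2=[]

Answer: P1(0-3) P2(3-6) P3(6-9) P4(9-11) P5(11-14) P1(14-17) P3(17-20) P4(20-22) P1(22-23) P3(23-26) P4(26-28) P3(28-31) P4(31-33) P3(33-36) P2(36-40) P5(40-44) P2(44-48) P5(48-51)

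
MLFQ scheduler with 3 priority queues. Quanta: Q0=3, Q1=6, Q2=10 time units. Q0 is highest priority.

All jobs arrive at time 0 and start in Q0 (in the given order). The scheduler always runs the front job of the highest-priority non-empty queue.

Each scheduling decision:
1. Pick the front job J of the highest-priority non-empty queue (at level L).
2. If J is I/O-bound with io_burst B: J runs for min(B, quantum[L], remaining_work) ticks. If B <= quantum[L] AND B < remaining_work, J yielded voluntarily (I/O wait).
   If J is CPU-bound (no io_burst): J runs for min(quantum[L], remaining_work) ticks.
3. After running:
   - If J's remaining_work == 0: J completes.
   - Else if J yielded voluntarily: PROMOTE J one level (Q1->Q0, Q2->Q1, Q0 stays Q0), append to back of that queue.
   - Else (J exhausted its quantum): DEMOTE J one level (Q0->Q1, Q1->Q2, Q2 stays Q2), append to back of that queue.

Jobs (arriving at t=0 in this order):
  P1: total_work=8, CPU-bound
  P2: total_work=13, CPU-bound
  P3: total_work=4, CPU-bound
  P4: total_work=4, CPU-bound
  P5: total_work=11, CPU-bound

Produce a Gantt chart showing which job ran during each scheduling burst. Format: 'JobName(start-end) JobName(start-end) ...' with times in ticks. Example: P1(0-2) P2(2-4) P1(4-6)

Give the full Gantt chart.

t=0-3: P1@Q0 runs 3, rem=5, quantum used, demote→Q1. Q0=[P2,P3,P4,P5] Q1=[P1] Q2=[]
t=3-6: P2@Q0 runs 3, rem=10, quantum used, demote→Q1. Q0=[P3,P4,P5] Q1=[P1,P2] Q2=[]
t=6-9: P3@Q0 runs 3, rem=1, quantum used, demote→Q1. Q0=[P4,P5] Q1=[P1,P2,P3] Q2=[]
t=9-12: P4@Q0 runs 3, rem=1, quantum used, demote→Q1. Q0=[P5] Q1=[P1,P2,P3,P4] Q2=[]
t=12-15: P5@Q0 runs 3, rem=8, quantum used, demote→Q1. Q0=[] Q1=[P1,P2,P3,P4,P5] Q2=[]
t=15-20: P1@Q1 runs 5, rem=0, completes. Q0=[] Q1=[P2,P3,P4,P5] Q2=[]
t=20-26: P2@Q1 runs 6, rem=4, quantum used, demote→Q2. Q0=[] Q1=[P3,P4,P5] Q2=[P2]
t=26-27: P3@Q1 runs 1, rem=0, completes. Q0=[] Q1=[P4,P5] Q2=[P2]
t=27-28: P4@Q1 runs 1, rem=0, completes. Q0=[] Q1=[P5] Q2=[P2]
t=28-34: P5@Q1 runs 6, rem=2, quantum used, demote→Q2. Q0=[] Q1=[] Q2=[P2,P5]
t=34-38: P2@Q2 runs 4, rem=0, completes. Q0=[] Q1=[] Q2=[P5]
t=38-40: P5@Q2 runs 2, rem=0, completes. Q0=[] Q1=[] Q2=[]

Answer: P1(0-3) P2(3-6) P3(6-9) P4(9-12) P5(12-15) P1(15-20) P2(20-26) P3(26-27) P4(27-28) P5(28-34) P2(34-38) P5(38-40)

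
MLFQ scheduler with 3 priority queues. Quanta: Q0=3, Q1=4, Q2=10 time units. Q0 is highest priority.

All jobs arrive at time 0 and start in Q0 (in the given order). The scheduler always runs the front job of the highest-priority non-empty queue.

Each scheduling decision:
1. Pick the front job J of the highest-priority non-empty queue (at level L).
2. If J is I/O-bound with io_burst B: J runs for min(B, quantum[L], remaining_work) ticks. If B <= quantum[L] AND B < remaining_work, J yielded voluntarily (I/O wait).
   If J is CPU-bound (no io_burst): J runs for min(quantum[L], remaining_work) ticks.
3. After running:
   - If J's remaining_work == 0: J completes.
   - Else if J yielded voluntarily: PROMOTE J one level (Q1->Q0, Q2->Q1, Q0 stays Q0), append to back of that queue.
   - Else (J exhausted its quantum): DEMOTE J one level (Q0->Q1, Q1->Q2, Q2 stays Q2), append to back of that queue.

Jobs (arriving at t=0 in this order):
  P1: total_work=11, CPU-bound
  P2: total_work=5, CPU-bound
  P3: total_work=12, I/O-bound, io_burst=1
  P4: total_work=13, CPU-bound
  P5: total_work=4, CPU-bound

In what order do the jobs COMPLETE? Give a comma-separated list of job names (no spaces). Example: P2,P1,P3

t=0-3: P1@Q0 runs 3, rem=8, quantum used, demote→Q1. Q0=[P2,P3,P4,P5] Q1=[P1] Q2=[]
t=3-6: P2@Q0 runs 3, rem=2, quantum used, demote→Q1. Q0=[P3,P4,P5] Q1=[P1,P2] Q2=[]
t=6-7: P3@Q0 runs 1, rem=11, I/O yield, promote→Q0. Q0=[P4,P5,P3] Q1=[P1,P2] Q2=[]
t=7-10: P4@Q0 runs 3, rem=10, quantum used, demote→Q1. Q0=[P5,P3] Q1=[P1,P2,P4] Q2=[]
t=10-13: P5@Q0 runs 3, rem=1, quantum used, demote→Q1. Q0=[P3] Q1=[P1,P2,P4,P5] Q2=[]
t=13-14: P3@Q0 runs 1, rem=10, I/O yield, promote→Q0. Q0=[P3] Q1=[P1,P2,P4,P5] Q2=[]
t=14-15: P3@Q0 runs 1, rem=9, I/O yield, promote→Q0. Q0=[P3] Q1=[P1,P2,P4,P5] Q2=[]
t=15-16: P3@Q0 runs 1, rem=8, I/O yield, promote→Q0. Q0=[P3] Q1=[P1,P2,P4,P5] Q2=[]
t=16-17: P3@Q0 runs 1, rem=7, I/O yield, promote→Q0. Q0=[P3] Q1=[P1,P2,P4,P5] Q2=[]
t=17-18: P3@Q0 runs 1, rem=6, I/O yield, promote→Q0. Q0=[P3] Q1=[P1,P2,P4,P5] Q2=[]
t=18-19: P3@Q0 runs 1, rem=5, I/O yield, promote→Q0. Q0=[P3] Q1=[P1,P2,P4,P5] Q2=[]
t=19-20: P3@Q0 runs 1, rem=4, I/O yield, promote→Q0. Q0=[P3] Q1=[P1,P2,P4,P5] Q2=[]
t=20-21: P3@Q0 runs 1, rem=3, I/O yield, promote→Q0. Q0=[P3] Q1=[P1,P2,P4,P5] Q2=[]
t=21-22: P3@Q0 runs 1, rem=2, I/O yield, promote→Q0. Q0=[P3] Q1=[P1,P2,P4,P5] Q2=[]
t=22-23: P3@Q0 runs 1, rem=1, I/O yield, promote→Q0. Q0=[P3] Q1=[P1,P2,P4,P5] Q2=[]
t=23-24: P3@Q0 runs 1, rem=0, completes. Q0=[] Q1=[P1,P2,P4,P5] Q2=[]
t=24-28: P1@Q1 runs 4, rem=4, quantum used, demote→Q2. Q0=[] Q1=[P2,P4,P5] Q2=[P1]
t=28-30: P2@Q1 runs 2, rem=0, completes. Q0=[] Q1=[P4,P5] Q2=[P1]
t=30-34: P4@Q1 runs 4, rem=6, quantum used, demote→Q2. Q0=[] Q1=[P5] Q2=[P1,P4]
t=34-35: P5@Q1 runs 1, rem=0, completes. Q0=[] Q1=[] Q2=[P1,P4]
t=35-39: P1@Q2 runs 4, rem=0, completes. Q0=[] Q1=[] Q2=[P4]
t=39-45: P4@Q2 runs 6, rem=0, completes. Q0=[] Q1=[] Q2=[]

Answer: P3,P2,P5,P1,P4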